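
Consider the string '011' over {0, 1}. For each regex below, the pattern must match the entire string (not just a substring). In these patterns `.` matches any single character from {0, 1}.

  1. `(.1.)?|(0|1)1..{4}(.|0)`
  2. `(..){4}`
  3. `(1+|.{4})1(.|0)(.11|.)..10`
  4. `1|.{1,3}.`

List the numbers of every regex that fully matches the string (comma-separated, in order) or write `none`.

1, 4

1 → match
2 → no match
3 → no match — must end with '10'
4 → match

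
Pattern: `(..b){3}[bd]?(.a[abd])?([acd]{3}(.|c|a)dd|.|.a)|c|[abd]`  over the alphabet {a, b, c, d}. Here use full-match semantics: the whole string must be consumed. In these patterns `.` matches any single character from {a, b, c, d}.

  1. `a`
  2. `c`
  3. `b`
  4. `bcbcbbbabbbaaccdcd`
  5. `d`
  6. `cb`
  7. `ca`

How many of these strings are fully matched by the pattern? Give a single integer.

1. `a` → match
2. `c` → match
3. `b` → match
4 → no match
5. `d` → match
6. `cb` → no match
7. `ca` → no match
Total matched: 4

4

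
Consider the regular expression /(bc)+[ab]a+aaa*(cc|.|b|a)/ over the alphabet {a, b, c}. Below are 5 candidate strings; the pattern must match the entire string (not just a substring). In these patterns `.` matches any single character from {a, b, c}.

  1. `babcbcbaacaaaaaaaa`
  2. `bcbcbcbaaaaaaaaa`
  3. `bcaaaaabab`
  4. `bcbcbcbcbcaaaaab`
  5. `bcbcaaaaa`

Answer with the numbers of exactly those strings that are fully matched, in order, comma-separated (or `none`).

1 → no match — must start with `bc`
2 → match
3. `bcaaaaabab` → no match
4 → match
5. `bcbcaaaaa` → match

2, 4, 5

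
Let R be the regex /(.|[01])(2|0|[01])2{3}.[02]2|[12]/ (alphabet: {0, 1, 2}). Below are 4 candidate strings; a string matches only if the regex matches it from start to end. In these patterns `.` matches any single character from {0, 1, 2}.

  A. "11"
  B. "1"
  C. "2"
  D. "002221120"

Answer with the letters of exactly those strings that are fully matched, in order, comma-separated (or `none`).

A → no match
B → match
C → match
D → no match

B, C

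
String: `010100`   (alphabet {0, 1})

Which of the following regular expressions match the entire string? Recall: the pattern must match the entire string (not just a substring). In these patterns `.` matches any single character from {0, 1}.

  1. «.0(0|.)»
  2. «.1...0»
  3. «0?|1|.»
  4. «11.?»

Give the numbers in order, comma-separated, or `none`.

1 → no match
2 → match
3 → no match
4 → no match — must start with `11`

2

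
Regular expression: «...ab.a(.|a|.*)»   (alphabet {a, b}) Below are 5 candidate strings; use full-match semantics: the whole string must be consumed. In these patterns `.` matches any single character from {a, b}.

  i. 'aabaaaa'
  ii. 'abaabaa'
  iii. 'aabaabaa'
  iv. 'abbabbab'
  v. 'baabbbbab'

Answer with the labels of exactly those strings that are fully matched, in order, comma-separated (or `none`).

ii, iv

i → no match
ii → match
iii → no match
iv → match
v → no match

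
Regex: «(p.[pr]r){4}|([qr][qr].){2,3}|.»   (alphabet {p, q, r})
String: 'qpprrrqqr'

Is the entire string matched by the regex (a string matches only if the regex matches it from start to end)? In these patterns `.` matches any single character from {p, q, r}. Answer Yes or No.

No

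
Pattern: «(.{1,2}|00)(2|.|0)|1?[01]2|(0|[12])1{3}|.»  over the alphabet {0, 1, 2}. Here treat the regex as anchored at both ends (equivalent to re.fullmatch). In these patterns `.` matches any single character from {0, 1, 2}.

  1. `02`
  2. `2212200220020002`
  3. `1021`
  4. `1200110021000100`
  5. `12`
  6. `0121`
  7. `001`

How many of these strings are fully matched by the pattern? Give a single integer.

1 → match
2 → no match
3 → no match
4 → no match
5 → match
6 → no match
7 → match
Total matched: 3

3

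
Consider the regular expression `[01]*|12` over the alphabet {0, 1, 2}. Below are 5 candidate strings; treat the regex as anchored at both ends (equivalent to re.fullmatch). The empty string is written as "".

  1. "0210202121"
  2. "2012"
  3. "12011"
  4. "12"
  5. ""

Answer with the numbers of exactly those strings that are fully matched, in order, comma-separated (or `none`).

4, 5

1 → no match
2 → no match
3 → no match
4 → match
5 → match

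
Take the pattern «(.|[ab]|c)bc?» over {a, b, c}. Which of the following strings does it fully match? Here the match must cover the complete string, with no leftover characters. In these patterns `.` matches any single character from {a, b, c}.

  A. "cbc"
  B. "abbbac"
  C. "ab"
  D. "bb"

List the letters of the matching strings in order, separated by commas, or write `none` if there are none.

A, C, D

A. "cbc" → match
B. "abbbac" → no match
C. "ab" → match
D. "bb" → match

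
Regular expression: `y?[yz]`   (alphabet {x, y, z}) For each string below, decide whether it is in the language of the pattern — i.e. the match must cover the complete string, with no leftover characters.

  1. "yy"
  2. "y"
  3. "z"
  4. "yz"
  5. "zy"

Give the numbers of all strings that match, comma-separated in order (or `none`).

1 → match
2 → match
3 → match
4 → match
5 → no match

1, 2, 3, 4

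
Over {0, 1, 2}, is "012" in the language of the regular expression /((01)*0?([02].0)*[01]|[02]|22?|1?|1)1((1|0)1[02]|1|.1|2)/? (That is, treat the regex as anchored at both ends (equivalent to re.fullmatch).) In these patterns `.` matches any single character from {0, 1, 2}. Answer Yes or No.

Yes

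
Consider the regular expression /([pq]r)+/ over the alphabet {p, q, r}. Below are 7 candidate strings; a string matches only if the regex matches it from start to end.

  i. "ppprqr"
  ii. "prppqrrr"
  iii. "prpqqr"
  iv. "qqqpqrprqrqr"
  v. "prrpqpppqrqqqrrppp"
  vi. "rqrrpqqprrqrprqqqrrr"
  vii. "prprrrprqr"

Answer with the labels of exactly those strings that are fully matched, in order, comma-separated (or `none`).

i → no match
ii → no match
iii → no match
iv → no match
v → no match — must end with "r"
vi → no match
vii → no match

none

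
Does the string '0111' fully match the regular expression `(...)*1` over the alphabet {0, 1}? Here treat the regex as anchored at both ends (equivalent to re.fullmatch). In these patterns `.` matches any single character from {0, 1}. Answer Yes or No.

Yes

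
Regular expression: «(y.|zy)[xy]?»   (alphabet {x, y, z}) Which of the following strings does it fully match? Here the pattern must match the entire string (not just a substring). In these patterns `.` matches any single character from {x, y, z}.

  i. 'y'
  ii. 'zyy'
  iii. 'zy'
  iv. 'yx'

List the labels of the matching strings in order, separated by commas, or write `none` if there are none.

ii, iii, iv

i. 'y' → no match
ii. 'zyy' → match
iii. 'zy' → match
iv. 'yx' → match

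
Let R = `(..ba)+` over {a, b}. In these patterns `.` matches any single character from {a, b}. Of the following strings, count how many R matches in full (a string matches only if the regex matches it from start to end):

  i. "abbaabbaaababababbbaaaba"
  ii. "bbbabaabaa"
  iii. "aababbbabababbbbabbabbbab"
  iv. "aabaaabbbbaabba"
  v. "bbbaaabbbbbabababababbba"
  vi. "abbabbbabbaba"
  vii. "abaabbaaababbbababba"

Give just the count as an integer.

1

i → match
ii → no match — must end with "ba"
iii → no match — must end with "ba"
iv → no match
v → no match
vi → no match
vii → no match
Total matched: 1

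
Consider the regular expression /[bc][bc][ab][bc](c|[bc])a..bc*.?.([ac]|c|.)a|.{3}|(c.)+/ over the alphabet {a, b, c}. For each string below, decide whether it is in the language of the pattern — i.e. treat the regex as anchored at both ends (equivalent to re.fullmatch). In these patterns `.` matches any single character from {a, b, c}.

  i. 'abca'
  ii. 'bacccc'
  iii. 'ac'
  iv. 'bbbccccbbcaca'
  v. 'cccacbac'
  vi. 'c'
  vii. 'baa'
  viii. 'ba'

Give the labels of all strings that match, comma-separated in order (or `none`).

i → no match
ii → no match
iii → no match
iv → no match
v → no match
vi → no match
vii → match
viii → no match

vii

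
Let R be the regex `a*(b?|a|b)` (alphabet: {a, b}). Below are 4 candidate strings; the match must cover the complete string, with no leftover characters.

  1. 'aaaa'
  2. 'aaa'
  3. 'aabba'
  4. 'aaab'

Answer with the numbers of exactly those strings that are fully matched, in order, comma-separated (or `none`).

1, 2, 4

1 → match
2 → match
3 → no match
4 → match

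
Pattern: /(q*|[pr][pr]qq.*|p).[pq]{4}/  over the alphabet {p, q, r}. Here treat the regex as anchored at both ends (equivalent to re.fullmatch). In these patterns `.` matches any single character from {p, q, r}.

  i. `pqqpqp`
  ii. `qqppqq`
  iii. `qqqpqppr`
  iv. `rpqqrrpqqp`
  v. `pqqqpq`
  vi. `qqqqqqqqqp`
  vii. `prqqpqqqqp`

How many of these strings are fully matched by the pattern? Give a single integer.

i. `pqqpqp` → match
ii. `qqppqq` → match
iii. `qqqpqppr` → no match
iv. `rpqqrrpqqp` → match
v. `pqqqpq` → match
vi. `qqqqqqqqqp` → match
vii. `prqqpqqqqp` → match
Total matched: 6

6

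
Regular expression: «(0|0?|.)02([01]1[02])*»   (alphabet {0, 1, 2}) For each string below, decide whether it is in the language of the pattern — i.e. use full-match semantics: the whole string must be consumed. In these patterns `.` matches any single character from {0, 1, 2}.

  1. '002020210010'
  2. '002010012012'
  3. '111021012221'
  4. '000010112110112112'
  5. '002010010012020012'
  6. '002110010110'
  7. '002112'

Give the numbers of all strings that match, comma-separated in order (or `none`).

1. '002020210010' → no match
2. '002010012012' → match
3. '111021012221' → no match
4 → no match
5 → no match
6. '002110010110' → match
7. '002112' → match

2, 6, 7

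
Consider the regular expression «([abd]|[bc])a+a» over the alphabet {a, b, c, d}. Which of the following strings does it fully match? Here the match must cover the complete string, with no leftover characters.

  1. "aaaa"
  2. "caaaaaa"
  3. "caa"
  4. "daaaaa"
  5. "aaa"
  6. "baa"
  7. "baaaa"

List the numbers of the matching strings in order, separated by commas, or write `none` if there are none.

1 → match
2 → match
3 → match
4 → match
5 → match
6 → match
7 → match

1, 2, 3, 4, 5, 6, 7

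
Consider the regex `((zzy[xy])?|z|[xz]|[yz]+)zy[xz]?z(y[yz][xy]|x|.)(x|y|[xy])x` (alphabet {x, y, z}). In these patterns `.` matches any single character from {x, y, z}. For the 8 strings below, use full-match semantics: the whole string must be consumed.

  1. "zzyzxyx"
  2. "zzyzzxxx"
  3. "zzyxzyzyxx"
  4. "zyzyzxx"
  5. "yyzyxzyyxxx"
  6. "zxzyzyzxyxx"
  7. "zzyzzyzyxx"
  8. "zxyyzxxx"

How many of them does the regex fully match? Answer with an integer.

5

1 → match
2 → match
3 → match
4 → no match
5 → match
6 → no match
7 → match
8 → no match
Total matched: 5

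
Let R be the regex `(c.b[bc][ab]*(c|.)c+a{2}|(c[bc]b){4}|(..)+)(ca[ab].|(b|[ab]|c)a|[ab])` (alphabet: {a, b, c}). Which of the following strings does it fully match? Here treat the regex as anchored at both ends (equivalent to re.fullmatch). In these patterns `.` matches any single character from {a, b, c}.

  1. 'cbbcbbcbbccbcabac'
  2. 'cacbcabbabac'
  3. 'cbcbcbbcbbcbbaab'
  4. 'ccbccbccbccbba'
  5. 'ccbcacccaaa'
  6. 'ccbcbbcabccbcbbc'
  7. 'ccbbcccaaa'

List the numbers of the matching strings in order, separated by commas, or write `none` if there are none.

4, 5, 7

1 → no match
2 → no match
3 → no match
4 → match
5 → match
6 → no match
7 → match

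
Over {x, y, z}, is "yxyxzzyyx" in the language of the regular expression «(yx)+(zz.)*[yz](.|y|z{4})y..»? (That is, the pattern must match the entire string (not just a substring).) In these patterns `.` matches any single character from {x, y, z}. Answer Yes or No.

Yes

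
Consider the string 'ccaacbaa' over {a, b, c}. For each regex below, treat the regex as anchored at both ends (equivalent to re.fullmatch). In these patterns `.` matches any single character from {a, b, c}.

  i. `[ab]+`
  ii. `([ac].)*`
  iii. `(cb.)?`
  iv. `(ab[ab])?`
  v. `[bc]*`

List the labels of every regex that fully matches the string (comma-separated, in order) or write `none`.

ii

i → no match
ii → match
iii → no match
iv → no match
v → no match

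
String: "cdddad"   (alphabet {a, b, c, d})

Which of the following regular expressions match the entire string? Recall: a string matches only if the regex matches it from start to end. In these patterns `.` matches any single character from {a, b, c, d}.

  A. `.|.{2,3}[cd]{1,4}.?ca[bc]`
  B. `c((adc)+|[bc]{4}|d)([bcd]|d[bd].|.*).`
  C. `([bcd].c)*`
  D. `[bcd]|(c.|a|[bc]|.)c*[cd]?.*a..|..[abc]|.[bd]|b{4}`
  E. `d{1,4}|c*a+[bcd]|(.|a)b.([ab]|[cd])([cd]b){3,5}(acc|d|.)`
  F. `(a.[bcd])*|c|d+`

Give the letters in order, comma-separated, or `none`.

A → no match
B → match
C → no match
D → no match
E → no match
F → no match

B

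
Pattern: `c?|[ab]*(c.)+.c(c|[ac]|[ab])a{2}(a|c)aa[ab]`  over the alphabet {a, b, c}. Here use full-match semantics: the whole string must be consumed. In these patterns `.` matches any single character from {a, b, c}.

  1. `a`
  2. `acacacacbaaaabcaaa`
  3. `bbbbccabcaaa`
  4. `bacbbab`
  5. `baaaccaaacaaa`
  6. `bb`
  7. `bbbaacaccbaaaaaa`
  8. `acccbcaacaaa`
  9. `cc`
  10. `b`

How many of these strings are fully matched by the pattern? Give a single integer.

1

1 → no match
2 → no match
3 → no match
4 → no match
5 → no match
6 → no match
7 → match
8 → no match
9 → no match
10 → no match
Total matched: 1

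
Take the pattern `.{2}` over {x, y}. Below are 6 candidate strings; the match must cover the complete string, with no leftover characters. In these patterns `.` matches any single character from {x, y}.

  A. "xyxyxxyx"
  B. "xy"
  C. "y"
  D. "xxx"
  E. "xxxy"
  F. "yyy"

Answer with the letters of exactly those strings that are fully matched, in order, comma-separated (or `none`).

A → no match
B → match
C → no match
D → no match
E → no match
F → no match

B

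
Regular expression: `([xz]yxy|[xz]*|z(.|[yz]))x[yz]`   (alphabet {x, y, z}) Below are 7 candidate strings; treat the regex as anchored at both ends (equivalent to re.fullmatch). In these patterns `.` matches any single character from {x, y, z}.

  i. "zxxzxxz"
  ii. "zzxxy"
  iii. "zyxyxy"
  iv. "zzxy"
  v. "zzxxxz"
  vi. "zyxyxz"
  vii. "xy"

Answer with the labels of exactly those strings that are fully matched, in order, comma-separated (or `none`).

i. "zxxzxxz" → match
ii. "zzxxy" → match
iii. "zyxyxy" → match
iv. "zzxy" → match
v. "zzxxxz" → match
vi. "zyxyxz" → match
vii. "xy" → match

i, ii, iii, iv, v, vi, vii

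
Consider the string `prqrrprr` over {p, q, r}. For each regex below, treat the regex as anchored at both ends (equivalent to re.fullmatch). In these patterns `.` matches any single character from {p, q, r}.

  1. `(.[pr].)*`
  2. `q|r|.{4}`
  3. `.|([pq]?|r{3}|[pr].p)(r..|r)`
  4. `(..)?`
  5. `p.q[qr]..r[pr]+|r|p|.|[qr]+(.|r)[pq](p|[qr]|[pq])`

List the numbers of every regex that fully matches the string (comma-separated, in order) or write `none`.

1 → no match
2 → no match
3 → no match
4 → no match
5 → match

5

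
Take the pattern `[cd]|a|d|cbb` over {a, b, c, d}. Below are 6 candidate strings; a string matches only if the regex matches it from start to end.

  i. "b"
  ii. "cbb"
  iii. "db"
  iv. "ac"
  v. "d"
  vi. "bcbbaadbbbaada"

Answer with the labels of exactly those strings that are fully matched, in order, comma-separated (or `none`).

ii, v

i → no match
ii → match
iii → no match
iv → no match
v → match
vi → no match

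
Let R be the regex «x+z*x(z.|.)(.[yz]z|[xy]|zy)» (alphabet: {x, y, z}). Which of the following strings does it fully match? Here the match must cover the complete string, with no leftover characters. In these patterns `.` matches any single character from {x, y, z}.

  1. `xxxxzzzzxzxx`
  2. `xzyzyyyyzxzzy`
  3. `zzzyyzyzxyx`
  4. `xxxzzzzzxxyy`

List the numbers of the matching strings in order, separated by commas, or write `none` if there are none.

1

1 → match
2 → no match
3 → no match — must start with `x`
4 → no match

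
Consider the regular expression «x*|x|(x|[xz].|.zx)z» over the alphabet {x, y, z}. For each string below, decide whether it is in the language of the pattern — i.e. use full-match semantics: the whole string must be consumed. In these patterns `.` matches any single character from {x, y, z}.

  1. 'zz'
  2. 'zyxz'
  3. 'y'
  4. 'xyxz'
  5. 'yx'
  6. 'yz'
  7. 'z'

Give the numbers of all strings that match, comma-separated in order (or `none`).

none

1. 'zz' → no match
2. 'zyxz' → no match
3. 'y' → no match
4. 'xyxz' → no match
5. 'yx' → no match
6. 'yz' → no match
7. 'z' → no match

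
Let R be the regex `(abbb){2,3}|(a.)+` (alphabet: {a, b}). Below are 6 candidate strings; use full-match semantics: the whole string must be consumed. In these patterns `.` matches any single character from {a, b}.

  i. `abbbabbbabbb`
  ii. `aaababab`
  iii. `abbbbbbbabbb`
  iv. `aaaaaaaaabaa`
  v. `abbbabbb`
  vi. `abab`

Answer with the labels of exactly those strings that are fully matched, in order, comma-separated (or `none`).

i → match
ii → match
iii → no match
iv → match
v → match
vi → match

i, ii, iv, v, vi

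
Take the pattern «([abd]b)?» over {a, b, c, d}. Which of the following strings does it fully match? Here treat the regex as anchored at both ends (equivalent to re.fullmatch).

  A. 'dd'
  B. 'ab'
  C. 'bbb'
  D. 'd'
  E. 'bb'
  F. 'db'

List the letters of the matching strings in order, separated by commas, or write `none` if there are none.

A → no match
B → match
C → no match
D → no match
E → match
F → match

B, E, F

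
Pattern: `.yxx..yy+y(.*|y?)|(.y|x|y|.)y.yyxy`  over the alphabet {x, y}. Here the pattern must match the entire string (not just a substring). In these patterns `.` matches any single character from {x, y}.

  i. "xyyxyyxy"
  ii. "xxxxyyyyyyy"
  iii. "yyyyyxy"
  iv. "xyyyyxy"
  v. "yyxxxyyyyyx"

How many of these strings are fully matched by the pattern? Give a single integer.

i. "xyyxyyxy" → match
ii. "xxxxyyyyyyy" → no match
iii. "yyyyyxy" → match
iv. "xyyyyxy" → match
v. "yyxxxyyyyyx" → match
Total matched: 4

4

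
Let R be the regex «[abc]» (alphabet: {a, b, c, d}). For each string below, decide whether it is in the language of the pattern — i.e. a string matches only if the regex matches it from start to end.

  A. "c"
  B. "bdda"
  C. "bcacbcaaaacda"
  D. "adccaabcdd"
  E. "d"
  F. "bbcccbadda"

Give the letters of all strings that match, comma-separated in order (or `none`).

A. "c" → match
B. "bdda" → no match
C → no match
D. "adccaabcdd" → no match
E. "d" → no match
F. "bbcccbadda" → no match

A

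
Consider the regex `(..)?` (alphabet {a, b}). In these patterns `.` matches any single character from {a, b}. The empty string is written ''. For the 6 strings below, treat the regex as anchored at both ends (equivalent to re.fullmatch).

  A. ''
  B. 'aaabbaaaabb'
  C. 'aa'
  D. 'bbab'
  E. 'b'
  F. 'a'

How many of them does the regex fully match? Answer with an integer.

2

A → match
B → no match
C → match
D → no match
E → no match
F → no match
Total matched: 2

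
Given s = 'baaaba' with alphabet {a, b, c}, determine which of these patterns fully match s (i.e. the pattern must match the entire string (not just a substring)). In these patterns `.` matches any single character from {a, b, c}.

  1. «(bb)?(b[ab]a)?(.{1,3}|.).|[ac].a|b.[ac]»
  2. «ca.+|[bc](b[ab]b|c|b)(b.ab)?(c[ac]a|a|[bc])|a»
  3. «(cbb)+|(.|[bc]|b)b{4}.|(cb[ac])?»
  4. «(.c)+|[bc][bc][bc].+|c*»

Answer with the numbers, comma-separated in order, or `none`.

1 → match
2 → no match
3 → no match
4 → no match

1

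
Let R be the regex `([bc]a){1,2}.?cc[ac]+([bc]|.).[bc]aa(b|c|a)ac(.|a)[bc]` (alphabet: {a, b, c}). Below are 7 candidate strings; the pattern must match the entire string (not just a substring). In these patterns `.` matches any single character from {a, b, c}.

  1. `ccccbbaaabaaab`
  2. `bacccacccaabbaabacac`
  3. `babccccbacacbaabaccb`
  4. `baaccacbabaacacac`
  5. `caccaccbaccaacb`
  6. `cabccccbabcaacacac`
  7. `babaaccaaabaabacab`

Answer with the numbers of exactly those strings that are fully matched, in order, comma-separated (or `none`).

1 → no match
2 → match
3 → no match
4 → match
5 → no match
6 → no match
7 → match

2, 4, 7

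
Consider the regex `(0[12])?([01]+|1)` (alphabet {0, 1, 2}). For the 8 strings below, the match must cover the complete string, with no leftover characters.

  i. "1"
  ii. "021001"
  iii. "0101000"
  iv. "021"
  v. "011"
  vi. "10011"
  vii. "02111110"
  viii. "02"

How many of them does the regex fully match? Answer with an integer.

i. "1" → match
ii. "021001" → match
iii. "0101000" → match
iv. "021" → match
v. "011" → match
vi. "10011" → match
vii. "02111110" → match
viii. "02" → no match
Total matched: 7

7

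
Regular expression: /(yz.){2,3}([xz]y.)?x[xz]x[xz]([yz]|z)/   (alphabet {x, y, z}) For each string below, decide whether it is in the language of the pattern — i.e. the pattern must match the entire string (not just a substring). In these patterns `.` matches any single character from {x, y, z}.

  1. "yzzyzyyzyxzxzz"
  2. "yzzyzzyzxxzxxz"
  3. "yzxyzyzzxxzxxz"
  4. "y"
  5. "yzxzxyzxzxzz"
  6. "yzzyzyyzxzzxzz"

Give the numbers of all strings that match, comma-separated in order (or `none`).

1 → match
2 → match
3 → no match
4 → no match — must start with "yz"
5 → no match
6 → no match

1, 2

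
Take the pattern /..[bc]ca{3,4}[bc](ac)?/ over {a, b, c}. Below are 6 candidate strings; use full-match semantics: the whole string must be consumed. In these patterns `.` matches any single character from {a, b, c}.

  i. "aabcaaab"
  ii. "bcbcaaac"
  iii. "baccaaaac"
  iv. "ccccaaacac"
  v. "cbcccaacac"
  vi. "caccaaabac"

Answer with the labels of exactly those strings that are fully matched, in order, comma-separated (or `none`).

i → match
ii → match
iii → match
iv → match
v → no match
vi → match

i, ii, iii, iv, vi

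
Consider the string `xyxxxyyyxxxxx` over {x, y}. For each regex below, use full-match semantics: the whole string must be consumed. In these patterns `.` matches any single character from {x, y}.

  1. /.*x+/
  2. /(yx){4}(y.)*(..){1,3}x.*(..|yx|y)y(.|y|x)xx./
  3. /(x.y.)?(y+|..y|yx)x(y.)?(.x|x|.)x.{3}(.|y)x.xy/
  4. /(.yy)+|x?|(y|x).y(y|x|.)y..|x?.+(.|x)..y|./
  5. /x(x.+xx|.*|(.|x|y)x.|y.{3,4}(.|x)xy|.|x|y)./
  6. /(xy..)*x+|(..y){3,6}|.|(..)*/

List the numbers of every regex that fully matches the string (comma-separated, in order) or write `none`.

1 → match
2 → no match — must start with `yx`
3 → no match — must end with `xy`
4 → no match
5 → match
6 → match

1, 5, 6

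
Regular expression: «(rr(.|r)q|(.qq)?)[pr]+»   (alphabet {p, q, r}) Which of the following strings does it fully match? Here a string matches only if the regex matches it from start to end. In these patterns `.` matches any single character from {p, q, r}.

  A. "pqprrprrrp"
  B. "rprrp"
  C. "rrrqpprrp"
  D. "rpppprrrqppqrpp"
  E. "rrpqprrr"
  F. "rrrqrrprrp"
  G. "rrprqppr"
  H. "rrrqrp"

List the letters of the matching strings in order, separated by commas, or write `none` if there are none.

B, C, E, F, H

A → no match
B → match
C → match
D → no match
E → match
F → match
G → no match
H → match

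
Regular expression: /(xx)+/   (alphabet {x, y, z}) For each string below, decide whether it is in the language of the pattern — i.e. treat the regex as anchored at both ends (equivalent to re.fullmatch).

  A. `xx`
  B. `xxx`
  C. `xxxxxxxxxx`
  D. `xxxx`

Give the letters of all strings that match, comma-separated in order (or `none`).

A, C, D

A → match
B → no match
C → match
D → match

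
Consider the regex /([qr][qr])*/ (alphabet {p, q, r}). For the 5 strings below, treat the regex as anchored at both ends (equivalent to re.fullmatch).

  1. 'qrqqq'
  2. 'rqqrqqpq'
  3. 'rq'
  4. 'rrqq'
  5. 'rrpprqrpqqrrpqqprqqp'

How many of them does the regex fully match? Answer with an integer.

1. 'qrqqq' → no match
2. 'rqqrqqpq' → no match
3. 'rq' → match
4. 'rrqq' → match
5 → no match
Total matched: 2

2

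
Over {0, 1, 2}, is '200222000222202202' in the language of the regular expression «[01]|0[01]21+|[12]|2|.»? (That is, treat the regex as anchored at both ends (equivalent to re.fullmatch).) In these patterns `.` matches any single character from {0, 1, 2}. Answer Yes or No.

No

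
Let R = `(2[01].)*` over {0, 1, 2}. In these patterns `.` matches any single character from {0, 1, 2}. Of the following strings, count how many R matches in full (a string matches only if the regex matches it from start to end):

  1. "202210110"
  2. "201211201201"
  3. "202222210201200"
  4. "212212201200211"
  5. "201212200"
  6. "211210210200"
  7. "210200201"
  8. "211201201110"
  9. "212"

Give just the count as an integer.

6

1. "202210110" → no match
2. "201211201201" → match
3 → no match
4 → match
5. "201212200" → match
6. "211210210200" → match
7. "210200201" → match
8. "211201201110" → no match
9. "212" → match
Total matched: 6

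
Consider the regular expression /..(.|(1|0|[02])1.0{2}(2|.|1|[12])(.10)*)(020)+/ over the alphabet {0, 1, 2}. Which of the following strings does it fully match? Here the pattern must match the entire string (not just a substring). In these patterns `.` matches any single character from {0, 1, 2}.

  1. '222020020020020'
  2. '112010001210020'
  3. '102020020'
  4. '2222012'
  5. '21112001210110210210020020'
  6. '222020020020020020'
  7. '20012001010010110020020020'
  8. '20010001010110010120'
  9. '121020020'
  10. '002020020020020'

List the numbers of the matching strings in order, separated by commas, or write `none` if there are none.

1, 3, 5, 6, 7, 9, 10

1 → match
2 → no match
3 → match
4 → no match — must end with '020'
5 → match
6 → match
7 → match
8 → no match — must end with '020'
9 → match
10 → match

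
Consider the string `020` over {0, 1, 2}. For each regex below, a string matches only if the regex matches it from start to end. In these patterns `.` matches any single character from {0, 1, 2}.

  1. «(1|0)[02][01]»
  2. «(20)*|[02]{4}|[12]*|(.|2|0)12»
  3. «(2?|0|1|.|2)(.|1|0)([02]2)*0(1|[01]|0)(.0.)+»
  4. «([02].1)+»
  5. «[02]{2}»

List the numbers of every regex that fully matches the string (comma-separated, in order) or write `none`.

1

1 → match
2 → no match
3 → no match
4 → no match — must end with `1`
5 → no match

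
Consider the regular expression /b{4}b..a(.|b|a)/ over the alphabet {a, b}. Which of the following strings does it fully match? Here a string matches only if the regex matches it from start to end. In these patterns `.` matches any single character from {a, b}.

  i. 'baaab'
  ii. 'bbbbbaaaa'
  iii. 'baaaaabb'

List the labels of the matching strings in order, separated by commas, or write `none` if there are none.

i → no match
ii → match
iii → no match

ii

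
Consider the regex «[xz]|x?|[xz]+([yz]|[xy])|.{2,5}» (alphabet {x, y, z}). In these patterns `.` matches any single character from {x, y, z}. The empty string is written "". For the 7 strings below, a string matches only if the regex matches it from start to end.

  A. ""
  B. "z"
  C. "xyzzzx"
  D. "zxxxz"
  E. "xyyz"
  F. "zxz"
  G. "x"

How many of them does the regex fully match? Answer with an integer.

6

A → match
B → match
C → no match
D → match
E → match
F → match
G → match
Total matched: 6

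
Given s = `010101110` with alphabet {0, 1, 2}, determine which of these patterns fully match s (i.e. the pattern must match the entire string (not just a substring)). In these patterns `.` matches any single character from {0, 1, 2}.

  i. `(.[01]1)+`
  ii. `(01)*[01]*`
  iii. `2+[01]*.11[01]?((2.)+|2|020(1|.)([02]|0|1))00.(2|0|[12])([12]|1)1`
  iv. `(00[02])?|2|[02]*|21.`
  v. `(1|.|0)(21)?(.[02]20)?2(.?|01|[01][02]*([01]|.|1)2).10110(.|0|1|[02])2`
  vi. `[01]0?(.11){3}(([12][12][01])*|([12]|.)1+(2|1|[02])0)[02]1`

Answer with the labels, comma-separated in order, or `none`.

ii

i → no match — must end with `1`
ii → match
iii → no match — must start with `2`
iv → no match
v → no match — must end with `2`
vi → no match — must end with `1`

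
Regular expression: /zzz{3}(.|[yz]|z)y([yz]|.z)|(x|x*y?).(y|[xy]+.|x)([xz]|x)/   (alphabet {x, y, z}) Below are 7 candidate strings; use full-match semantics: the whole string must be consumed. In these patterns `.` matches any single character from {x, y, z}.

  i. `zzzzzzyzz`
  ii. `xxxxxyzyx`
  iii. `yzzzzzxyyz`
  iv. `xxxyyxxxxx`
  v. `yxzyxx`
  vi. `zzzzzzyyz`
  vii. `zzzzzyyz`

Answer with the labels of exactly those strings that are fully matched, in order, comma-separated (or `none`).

i → match
ii → match
iii → no match
iv → match
v → no match
vi → match
vii → match

i, ii, iv, vi, vii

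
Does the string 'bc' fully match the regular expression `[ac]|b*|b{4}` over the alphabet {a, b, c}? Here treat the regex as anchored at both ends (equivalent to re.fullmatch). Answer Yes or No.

No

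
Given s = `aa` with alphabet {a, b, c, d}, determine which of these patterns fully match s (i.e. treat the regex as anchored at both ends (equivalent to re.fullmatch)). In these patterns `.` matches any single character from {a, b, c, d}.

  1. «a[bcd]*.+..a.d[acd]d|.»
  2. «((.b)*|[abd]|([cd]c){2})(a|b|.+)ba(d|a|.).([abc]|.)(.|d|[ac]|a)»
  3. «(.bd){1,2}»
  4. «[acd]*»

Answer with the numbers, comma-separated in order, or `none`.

4

1 → no match
2 → no match
3 → no match — must end with `bd`
4 → match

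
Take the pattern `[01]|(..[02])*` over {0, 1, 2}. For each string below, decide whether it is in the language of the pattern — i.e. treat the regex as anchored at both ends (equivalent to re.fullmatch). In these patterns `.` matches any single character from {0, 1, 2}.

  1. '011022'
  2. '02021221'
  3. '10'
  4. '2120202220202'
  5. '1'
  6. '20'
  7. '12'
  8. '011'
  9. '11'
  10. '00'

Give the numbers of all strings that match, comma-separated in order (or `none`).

1 → no match
2 → no match
3 → no match
4 → no match
5 → match
6 → no match
7 → no match
8 → no match
9 → no match
10 → no match

5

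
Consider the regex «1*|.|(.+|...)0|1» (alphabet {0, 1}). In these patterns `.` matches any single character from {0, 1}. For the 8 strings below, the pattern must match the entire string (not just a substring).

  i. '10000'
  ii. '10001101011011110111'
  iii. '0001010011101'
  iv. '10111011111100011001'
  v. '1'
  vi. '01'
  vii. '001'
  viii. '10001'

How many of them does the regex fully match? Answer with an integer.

i. '10000' → match
ii → no match
iii → no match
iv → no match
v. '1' → match
vi. '01' → no match
vii. '001' → no match
viii. '10001' → no match
Total matched: 2

2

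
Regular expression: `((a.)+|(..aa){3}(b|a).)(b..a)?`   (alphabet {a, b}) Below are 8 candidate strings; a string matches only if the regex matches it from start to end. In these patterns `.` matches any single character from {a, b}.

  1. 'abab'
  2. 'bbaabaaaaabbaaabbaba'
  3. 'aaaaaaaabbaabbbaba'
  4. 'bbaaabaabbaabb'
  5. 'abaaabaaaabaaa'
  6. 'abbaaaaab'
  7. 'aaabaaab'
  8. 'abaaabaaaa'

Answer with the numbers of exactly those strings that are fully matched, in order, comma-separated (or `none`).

1, 3, 4, 5, 7, 8

1. 'abab' → match
2 → no match
3 → match
4 → match
5 → match
6. 'abbaaaaab' → no match
7. 'aaabaaab' → match
8. 'abaaabaaaa' → match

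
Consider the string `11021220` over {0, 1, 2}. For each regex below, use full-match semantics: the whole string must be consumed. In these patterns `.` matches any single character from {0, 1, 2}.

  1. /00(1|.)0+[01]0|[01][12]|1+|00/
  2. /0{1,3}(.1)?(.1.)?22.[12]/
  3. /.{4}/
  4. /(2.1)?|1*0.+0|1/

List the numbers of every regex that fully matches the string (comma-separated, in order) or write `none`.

1 → no match
2 → no match — must start with `0`
3 → no match
4 → match

4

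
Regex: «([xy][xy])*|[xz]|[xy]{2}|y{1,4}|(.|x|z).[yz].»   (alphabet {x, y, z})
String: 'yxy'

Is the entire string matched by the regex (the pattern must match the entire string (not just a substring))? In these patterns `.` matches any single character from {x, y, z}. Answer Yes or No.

No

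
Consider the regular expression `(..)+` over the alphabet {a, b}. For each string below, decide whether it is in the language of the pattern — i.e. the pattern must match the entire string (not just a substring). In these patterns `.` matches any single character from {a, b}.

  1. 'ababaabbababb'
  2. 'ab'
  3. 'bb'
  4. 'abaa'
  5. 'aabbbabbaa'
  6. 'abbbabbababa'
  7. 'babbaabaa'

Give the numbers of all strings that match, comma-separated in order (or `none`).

1 → no match
2 → match
3 → match
4 → match
5 → match
6 → match
7 → no match

2, 3, 4, 5, 6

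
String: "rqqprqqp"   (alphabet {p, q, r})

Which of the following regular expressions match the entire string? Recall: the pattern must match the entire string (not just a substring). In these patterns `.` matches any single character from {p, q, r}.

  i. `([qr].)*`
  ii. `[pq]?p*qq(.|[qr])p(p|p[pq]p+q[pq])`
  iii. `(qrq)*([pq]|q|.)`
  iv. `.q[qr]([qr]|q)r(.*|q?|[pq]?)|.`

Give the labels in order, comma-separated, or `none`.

i → match
ii → no match
iii → no match
iv → no match

i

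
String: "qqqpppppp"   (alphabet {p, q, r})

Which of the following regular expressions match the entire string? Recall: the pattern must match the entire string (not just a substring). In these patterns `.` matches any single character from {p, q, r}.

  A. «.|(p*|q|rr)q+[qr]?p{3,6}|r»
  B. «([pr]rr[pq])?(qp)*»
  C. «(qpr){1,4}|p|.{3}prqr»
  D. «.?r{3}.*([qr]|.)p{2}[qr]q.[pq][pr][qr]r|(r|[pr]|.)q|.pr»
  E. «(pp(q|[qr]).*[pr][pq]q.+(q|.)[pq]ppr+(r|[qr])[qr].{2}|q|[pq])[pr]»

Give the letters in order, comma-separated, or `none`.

A

A → match
B → no match
C → no match
D → no match
E → no match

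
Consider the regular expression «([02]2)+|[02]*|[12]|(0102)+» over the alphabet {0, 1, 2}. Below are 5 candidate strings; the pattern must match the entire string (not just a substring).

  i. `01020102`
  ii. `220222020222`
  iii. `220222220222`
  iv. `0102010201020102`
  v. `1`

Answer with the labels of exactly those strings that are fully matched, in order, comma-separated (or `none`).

i. `01020102` → match
ii. `220222020222` → match
iii. `220222220222` → match
iv → match
v. `1` → match

i, ii, iii, iv, v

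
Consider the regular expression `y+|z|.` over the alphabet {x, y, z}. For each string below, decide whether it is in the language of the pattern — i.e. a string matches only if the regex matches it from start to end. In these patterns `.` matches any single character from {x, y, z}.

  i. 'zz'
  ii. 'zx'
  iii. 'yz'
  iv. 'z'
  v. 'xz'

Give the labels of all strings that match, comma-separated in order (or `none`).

iv

i. 'zz' → no match
ii. 'zx' → no match
iii. 'yz' → no match
iv. 'z' → match
v. 'xz' → no match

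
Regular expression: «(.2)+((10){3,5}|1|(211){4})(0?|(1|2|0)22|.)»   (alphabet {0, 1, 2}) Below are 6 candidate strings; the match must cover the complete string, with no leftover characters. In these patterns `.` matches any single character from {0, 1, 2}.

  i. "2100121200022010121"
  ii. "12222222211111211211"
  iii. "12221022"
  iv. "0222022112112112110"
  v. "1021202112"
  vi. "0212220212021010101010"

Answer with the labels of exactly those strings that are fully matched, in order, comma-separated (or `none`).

iii, iv, vi

i → no match
ii → no match
iii → match
iv → match
v → no match
vi → match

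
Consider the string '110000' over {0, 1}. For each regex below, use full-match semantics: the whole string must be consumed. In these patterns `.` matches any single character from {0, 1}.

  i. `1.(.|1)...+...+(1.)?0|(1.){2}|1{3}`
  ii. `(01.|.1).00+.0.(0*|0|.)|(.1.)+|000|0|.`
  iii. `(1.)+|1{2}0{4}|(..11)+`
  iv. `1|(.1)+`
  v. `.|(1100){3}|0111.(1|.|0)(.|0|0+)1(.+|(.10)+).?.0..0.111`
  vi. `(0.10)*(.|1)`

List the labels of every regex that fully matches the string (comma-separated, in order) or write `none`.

i → no match
ii → no match
iii → match
iv → no match — must end with '1'
v → no match
vi → no match

iii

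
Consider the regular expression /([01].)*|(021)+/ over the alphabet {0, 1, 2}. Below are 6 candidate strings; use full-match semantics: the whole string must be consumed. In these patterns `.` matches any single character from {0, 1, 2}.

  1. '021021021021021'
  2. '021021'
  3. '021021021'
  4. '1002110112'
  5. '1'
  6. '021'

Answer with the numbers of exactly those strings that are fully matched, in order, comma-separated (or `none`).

1, 2, 3, 4, 6

1 → match
2 → match
3 → match
4 → match
5 → no match
6 → match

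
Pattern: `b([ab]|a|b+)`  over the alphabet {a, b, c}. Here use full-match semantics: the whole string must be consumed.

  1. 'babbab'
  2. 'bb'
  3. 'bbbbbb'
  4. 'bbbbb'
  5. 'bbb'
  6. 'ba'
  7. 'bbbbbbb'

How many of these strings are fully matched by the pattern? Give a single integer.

1 → no match
2 → match
3 → match
4 → match
5 → match
6 → match
7 → match
Total matched: 6

6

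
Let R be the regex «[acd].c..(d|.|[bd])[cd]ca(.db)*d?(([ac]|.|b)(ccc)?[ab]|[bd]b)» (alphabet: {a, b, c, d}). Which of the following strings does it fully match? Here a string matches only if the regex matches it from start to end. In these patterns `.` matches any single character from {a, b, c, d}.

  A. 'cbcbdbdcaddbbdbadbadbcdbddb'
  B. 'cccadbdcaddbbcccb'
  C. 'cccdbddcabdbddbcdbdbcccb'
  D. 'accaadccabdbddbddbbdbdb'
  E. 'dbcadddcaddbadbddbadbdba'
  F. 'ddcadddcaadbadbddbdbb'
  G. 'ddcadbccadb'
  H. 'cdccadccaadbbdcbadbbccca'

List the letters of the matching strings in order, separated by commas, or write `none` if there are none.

A → match
B → match
C → match
D → match
E → match
F → match
G. 'ddcadbccadb' → match
H → no match

A, B, C, D, E, F, G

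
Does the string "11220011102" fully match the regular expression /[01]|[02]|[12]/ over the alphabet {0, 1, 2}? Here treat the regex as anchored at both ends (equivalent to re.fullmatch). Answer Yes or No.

No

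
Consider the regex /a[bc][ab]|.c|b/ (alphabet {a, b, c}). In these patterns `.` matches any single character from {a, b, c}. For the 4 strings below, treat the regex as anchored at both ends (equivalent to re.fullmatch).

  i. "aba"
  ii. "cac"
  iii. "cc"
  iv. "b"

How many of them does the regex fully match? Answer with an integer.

3

i → match
ii → no match
iii → match
iv → match
Total matched: 3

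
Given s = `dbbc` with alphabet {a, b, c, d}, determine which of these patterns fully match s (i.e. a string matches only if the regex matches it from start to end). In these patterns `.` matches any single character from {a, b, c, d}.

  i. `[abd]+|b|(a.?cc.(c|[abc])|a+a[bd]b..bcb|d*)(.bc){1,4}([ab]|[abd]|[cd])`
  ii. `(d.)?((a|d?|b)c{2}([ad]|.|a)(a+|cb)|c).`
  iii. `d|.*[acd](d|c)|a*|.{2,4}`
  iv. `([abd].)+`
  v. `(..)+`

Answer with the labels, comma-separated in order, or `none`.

iii, iv, v

i → no match
ii → no match
iii → match
iv → match
v → match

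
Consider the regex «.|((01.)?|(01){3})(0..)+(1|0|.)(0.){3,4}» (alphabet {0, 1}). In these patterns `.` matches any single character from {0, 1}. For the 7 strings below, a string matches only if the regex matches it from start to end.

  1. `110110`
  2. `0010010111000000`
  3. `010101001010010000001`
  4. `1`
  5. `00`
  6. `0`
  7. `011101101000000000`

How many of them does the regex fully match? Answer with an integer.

1 → no match
2 → match
3 → no match
4 → match
5 → no match
6 → match
7 → no match
Total matched: 3

3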